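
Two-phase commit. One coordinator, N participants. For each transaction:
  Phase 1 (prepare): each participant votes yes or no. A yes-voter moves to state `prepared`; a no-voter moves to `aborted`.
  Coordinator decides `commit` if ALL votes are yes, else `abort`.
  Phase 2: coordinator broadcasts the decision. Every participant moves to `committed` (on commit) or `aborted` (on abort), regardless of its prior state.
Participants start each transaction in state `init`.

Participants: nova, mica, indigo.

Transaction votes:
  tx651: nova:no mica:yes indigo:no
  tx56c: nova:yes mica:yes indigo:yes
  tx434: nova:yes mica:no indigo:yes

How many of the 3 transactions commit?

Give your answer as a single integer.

Answer: 1

Derivation:
tx651: no from nova, indigo -> abort (commits=0)
tx56c: all yes -> commit (commits=1)
tx434: no from mica -> abort (commits=1)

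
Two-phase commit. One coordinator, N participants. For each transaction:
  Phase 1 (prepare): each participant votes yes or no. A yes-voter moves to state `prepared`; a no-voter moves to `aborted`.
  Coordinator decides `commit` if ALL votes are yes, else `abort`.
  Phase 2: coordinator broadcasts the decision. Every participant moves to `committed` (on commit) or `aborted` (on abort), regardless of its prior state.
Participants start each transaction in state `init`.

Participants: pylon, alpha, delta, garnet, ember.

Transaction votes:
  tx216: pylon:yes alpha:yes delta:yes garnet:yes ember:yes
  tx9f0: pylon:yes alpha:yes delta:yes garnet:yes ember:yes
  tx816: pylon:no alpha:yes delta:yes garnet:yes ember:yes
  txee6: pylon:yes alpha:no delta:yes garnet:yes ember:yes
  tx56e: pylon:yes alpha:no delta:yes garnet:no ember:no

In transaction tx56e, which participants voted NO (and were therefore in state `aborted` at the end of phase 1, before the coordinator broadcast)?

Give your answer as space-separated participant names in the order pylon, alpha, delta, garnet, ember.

Answer: alpha garnet ember

Derivation:
Txn tx56e phase 1: pylon yes -> prepared; alpha no -> aborted; delta yes -> prepared; garnet no -> aborted; ember no -> aborted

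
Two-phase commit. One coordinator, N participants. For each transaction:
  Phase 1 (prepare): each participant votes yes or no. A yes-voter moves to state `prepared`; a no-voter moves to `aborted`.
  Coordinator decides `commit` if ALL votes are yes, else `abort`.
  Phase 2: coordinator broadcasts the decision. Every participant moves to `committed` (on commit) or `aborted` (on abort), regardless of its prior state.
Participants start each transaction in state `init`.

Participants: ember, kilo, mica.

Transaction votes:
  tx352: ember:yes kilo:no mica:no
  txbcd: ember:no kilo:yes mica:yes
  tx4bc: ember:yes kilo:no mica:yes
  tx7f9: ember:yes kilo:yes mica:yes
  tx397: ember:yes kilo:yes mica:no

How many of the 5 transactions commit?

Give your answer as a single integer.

tx352: no from kilo, mica -> abort (commits=0)
txbcd: no from ember -> abort (commits=0)
tx4bc: no from kilo -> abort (commits=0)
tx7f9: all yes -> commit (commits=1)
tx397: no from mica -> abort (commits=1)

Answer: 1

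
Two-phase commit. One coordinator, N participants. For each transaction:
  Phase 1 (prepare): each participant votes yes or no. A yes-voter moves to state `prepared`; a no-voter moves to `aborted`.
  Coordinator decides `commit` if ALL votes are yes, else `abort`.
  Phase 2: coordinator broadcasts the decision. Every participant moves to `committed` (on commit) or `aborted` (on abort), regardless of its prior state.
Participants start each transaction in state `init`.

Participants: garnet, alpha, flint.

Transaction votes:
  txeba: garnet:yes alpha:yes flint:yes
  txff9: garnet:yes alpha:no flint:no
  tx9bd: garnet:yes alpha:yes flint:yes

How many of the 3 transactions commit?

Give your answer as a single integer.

txeba: all yes -> commit (commits=1)
txff9: no from alpha, flint -> abort (commits=1)
tx9bd: all yes -> commit (commits=2)

Answer: 2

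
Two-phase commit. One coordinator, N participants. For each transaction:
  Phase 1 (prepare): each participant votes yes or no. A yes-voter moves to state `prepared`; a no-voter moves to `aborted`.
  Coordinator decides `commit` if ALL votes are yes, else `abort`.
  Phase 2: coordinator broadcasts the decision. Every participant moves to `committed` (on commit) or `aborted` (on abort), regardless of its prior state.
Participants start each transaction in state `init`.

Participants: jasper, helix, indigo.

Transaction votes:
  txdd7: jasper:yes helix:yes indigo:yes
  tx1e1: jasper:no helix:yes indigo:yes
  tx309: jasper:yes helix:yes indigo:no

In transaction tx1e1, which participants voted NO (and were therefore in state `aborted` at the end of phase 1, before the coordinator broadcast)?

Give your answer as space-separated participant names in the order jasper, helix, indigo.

Answer: jasper

Derivation:
Txn tx1e1 phase 1: jasper no -> aborted; helix yes -> prepared; indigo yes -> prepared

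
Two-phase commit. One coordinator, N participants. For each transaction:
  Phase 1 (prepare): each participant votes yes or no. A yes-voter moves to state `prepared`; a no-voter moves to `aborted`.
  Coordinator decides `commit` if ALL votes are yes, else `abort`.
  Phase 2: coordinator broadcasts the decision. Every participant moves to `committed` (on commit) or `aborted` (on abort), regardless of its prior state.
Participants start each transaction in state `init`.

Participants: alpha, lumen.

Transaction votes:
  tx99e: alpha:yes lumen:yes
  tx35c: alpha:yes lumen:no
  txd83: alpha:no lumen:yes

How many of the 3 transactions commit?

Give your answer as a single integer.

tx99e: all yes -> commit (commits=1)
tx35c: no from lumen -> abort (commits=1)
txd83: no from alpha -> abort (commits=1)

Answer: 1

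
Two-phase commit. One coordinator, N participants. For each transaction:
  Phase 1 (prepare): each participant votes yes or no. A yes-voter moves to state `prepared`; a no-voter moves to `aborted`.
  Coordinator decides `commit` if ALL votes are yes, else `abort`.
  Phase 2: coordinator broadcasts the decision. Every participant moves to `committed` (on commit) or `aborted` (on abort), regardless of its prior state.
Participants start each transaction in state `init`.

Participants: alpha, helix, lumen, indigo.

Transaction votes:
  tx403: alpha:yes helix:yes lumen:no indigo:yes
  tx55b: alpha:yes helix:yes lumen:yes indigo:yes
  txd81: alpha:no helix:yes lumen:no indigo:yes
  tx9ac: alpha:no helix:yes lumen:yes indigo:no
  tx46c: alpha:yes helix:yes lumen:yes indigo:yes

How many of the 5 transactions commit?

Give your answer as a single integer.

tx403: no from lumen -> abort (commits=0)
tx55b: all yes -> commit (commits=1)
txd81: no from alpha, lumen -> abort (commits=1)
tx9ac: no from alpha, indigo -> abort (commits=1)
tx46c: all yes -> commit (commits=2)

Answer: 2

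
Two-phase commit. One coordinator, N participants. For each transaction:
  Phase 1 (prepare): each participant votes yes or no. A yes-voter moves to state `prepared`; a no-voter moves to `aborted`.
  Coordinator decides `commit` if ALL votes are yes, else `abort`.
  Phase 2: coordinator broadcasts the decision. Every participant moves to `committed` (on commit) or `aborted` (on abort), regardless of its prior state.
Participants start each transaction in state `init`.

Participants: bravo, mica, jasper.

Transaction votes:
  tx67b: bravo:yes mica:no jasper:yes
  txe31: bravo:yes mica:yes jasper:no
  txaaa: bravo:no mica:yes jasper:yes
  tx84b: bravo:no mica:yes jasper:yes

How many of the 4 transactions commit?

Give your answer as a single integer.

Answer: 0

Derivation:
tx67b: no from mica -> abort (commits=0)
txe31: no from jasper -> abort (commits=0)
txaaa: no from bravo -> abort (commits=0)
tx84b: no from bravo -> abort (commits=0)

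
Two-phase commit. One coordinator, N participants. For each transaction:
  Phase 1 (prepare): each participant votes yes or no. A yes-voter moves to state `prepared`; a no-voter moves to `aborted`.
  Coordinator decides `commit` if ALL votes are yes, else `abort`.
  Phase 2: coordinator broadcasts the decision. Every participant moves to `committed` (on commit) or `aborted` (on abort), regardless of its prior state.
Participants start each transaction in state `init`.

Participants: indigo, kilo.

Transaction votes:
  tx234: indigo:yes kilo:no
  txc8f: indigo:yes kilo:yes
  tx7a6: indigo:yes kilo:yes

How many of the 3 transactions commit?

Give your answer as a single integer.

tx234: no from kilo -> abort (commits=0)
txc8f: all yes -> commit (commits=1)
tx7a6: all yes -> commit (commits=2)

Answer: 2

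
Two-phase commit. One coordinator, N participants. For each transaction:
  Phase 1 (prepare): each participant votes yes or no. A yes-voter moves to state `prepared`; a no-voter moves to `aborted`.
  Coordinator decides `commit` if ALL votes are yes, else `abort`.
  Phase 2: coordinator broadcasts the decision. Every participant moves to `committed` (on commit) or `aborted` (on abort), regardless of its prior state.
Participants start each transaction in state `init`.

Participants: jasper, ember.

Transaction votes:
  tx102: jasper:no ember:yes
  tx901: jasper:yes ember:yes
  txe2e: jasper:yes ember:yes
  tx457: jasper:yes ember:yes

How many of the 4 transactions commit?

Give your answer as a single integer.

Answer: 3

Derivation:
tx102: no from jasper -> abort (commits=0)
tx901: all yes -> commit (commits=1)
txe2e: all yes -> commit (commits=2)
tx457: all yes -> commit (commits=3)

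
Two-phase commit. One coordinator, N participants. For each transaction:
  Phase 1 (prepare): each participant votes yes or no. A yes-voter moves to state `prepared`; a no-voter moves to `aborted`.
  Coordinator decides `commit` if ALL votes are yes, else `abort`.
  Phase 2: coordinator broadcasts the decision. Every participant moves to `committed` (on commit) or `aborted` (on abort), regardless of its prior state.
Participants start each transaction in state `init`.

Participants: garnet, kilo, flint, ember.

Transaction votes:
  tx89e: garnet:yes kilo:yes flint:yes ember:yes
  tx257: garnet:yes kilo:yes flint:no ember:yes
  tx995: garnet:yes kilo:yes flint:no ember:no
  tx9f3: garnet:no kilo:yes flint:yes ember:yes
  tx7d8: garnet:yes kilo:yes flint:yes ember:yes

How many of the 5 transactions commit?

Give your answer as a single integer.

tx89e: all yes -> commit (commits=1)
tx257: no from flint -> abort (commits=1)
tx995: no from flint, ember -> abort (commits=1)
tx9f3: no from garnet -> abort (commits=1)
tx7d8: all yes -> commit (commits=2)

Answer: 2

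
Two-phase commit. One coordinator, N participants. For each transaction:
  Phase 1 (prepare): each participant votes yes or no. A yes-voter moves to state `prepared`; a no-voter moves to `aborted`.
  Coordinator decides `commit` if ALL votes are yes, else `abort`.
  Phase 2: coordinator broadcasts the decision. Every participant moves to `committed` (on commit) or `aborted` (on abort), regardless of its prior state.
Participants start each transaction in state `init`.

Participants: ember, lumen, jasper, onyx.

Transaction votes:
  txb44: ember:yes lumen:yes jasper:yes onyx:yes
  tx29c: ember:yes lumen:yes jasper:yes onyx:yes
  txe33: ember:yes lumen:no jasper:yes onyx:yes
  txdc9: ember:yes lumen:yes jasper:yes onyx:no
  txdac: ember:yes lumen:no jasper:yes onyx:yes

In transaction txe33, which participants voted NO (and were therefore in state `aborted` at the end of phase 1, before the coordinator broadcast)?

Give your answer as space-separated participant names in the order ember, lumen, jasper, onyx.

Answer: lumen

Derivation:
Txn txe33 phase 1: ember yes -> prepared; lumen no -> aborted; jasper yes -> prepared; onyx yes -> prepared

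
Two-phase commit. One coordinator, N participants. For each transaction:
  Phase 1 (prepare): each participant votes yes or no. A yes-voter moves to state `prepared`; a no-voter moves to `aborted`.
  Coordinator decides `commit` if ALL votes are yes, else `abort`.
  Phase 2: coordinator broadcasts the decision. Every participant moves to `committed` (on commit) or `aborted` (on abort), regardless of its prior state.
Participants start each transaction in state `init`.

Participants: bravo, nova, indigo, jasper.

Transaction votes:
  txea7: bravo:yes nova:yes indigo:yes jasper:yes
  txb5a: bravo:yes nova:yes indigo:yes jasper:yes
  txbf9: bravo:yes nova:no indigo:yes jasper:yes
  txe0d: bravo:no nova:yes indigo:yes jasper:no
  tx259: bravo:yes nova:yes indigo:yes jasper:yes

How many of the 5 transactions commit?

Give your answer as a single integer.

txea7: all yes -> commit (commits=1)
txb5a: all yes -> commit (commits=2)
txbf9: no from nova -> abort (commits=2)
txe0d: no from bravo, jasper -> abort (commits=2)
tx259: all yes -> commit (commits=3)

Answer: 3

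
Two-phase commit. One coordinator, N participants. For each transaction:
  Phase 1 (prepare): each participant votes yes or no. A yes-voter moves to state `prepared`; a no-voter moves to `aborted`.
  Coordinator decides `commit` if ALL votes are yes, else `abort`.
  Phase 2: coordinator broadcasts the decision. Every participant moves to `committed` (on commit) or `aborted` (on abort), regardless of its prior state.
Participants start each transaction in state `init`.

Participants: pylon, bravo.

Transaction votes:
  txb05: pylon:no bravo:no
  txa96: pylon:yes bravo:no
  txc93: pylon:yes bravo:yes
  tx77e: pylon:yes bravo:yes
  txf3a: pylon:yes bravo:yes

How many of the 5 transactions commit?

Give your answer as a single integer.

txb05: no from pylon, bravo -> abort (commits=0)
txa96: no from bravo -> abort (commits=0)
txc93: all yes -> commit (commits=1)
tx77e: all yes -> commit (commits=2)
txf3a: all yes -> commit (commits=3)

Answer: 3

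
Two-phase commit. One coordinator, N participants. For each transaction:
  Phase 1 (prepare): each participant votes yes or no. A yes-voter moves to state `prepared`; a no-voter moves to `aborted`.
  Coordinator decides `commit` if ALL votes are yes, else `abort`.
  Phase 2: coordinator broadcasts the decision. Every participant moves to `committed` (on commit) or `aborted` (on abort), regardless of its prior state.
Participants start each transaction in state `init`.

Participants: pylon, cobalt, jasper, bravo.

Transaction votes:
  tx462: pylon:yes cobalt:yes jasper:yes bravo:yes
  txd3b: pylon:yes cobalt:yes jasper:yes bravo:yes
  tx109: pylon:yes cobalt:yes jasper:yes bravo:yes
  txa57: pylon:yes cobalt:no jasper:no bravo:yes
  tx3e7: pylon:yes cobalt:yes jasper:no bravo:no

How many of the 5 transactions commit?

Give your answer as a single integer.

Answer: 3

Derivation:
tx462: all yes -> commit (commits=1)
txd3b: all yes -> commit (commits=2)
tx109: all yes -> commit (commits=3)
txa57: no from cobalt, jasper -> abort (commits=3)
tx3e7: no from jasper, bravo -> abort (commits=3)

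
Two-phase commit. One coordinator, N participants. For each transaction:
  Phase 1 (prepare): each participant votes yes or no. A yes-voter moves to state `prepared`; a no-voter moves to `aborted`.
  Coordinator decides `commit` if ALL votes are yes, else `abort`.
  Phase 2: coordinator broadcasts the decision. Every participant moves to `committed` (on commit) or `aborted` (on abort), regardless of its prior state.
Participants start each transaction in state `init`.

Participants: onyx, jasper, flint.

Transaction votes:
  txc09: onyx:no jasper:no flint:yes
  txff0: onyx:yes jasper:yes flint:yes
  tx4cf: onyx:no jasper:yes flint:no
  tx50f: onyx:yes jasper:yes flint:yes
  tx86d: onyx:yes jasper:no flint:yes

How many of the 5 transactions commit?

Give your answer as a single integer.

Answer: 2

Derivation:
txc09: no from onyx, jasper -> abort (commits=0)
txff0: all yes -> commit (commits=1)
tx4cf: no from onyx, flint -> abort (commits=1)
tx50f: all yes -> commit (commits=2)
tx86d: no from jasper -> abort (commits=2)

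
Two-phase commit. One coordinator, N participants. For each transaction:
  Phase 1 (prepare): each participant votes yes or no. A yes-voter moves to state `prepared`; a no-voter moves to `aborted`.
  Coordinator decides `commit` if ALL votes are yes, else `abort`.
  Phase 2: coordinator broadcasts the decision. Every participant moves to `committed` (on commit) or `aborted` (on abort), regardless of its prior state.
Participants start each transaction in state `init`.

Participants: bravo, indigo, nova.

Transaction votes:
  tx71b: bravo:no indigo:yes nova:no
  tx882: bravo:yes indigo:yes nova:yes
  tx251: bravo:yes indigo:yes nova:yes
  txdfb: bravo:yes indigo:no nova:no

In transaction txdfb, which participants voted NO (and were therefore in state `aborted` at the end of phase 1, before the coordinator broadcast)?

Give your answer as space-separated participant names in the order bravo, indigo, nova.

Answer: indigo nova

Derivation:
Txn txdfb phase 1: bravo yes -> prepared; indigo no -> aborted; nova no -> aborted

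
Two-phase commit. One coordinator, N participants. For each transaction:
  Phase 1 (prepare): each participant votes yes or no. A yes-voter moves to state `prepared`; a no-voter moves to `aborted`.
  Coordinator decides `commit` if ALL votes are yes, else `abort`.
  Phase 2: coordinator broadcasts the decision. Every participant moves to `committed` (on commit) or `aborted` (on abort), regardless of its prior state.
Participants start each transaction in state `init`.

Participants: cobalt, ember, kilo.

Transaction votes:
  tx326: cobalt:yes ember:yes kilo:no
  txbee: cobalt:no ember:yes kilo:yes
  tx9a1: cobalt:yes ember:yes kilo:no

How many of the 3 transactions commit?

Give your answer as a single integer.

tx326: no from kilo -> abort (commits=0)
txbee: no from cobalt -> abort (commits=0)
tx9a1: no from kilo -> abort (commits=0)

Answer: 0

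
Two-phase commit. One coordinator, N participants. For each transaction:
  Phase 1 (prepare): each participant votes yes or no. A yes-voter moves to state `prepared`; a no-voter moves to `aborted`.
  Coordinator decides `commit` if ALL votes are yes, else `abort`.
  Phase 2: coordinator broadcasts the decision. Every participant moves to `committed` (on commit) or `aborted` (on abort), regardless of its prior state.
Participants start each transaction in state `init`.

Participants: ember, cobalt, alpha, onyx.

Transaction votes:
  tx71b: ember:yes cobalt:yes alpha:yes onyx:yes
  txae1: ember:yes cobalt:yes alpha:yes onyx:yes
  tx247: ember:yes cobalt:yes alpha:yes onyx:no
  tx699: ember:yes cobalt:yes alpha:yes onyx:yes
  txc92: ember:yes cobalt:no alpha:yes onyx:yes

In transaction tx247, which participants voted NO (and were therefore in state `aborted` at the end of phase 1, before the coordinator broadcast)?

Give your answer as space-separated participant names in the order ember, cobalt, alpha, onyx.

Txn tx247 phase 1: ember yes -> prepared; cobalt yes -> prepared; alpha yes -> prepared; onyx no -> aborted

Answer: onyx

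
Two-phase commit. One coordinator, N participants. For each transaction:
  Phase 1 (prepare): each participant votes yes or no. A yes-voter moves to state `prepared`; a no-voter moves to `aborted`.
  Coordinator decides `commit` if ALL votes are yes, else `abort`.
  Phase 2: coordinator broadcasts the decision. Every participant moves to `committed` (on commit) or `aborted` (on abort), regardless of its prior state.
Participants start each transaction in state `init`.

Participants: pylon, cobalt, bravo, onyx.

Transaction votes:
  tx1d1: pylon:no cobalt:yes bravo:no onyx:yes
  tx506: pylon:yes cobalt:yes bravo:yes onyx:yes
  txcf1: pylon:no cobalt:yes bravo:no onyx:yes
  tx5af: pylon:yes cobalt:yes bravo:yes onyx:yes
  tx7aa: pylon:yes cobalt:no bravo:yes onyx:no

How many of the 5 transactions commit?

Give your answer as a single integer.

tx1d1: no from pylon, bravo -> abort (commits=0)
tx506: all yes -> commit (commits=1)
txcf1: no from pylon, bravo -> abort (commits=1)
tx5af: all yes -> commit (commits=2)
tx7aa: no from cobalt, onyx -> abort (commits=2)

Answer: 2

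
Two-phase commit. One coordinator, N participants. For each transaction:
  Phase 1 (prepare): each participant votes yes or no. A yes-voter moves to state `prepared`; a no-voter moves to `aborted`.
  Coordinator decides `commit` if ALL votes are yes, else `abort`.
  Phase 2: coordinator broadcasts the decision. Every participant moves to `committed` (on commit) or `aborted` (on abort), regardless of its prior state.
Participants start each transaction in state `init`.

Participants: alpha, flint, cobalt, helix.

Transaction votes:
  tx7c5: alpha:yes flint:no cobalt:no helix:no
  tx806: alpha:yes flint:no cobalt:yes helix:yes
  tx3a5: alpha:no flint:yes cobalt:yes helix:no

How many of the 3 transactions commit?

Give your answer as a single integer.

tx7c5: no from flint, cobalt, helix -> abort (commits=0)
tx806: no from flint -> abort (commits=0)
tx3a5: no from alpha, helix -> abort (commits=0)

Answer: 0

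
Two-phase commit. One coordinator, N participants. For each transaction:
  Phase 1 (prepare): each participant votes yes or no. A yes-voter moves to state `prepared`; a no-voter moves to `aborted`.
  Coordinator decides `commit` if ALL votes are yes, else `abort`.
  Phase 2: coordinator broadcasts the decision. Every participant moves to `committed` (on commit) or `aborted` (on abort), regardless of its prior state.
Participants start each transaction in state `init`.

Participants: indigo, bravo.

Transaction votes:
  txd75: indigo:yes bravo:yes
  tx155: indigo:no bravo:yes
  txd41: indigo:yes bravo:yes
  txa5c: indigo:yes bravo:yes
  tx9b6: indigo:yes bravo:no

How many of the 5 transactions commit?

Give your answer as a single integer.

txd75: all yes -> commit (commits=1)
tx155: no from indigo -> abort (commits=1)
txd41: all yes -> commit (commits=2)
txa5c: all yes -> commit (commits=3)
tx9b6: no from bravo -> abort (commits=3)

Answer: 3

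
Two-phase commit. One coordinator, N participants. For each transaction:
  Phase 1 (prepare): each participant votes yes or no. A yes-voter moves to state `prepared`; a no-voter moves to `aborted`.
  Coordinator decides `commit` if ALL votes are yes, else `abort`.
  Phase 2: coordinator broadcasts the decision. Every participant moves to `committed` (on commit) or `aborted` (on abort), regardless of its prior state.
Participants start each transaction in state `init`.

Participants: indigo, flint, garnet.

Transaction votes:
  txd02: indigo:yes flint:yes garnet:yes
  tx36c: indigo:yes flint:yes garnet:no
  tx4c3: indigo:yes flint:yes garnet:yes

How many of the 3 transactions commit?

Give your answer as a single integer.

txd02: all yes -> commit (commits=1)
tx36c: no from garnet -> abort (commits=1)
tx4c3: all yes -> commit (commits=2)

Answer: 2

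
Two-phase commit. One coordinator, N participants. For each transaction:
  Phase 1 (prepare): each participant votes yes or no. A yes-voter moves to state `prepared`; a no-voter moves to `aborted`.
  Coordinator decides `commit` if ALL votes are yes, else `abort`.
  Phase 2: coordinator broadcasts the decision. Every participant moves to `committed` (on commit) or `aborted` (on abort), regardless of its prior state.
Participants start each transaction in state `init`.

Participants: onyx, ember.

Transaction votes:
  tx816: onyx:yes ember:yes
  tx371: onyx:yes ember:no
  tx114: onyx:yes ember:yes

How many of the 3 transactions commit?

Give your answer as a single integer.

Answer: 2

Derivation:
tx816: all yes -> commit (commits=1)
tx371: no from ember -> abort (commits=1)
tx114: all yes -> commit (commits=2)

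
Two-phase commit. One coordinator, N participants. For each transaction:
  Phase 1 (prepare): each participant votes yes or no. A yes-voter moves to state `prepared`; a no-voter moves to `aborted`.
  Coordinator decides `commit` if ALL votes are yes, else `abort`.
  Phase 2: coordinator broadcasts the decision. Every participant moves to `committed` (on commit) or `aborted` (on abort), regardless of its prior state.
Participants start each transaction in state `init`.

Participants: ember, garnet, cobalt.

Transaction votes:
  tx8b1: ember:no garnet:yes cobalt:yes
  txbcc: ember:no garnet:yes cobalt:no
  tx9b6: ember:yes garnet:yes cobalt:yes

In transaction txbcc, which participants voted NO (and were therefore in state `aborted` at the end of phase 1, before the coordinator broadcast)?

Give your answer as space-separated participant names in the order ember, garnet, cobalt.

Txn txbcc phase 1: ember no -> aborted; garnet yes -> prepared; cobalt no -> aborted

Answer: ember cobalt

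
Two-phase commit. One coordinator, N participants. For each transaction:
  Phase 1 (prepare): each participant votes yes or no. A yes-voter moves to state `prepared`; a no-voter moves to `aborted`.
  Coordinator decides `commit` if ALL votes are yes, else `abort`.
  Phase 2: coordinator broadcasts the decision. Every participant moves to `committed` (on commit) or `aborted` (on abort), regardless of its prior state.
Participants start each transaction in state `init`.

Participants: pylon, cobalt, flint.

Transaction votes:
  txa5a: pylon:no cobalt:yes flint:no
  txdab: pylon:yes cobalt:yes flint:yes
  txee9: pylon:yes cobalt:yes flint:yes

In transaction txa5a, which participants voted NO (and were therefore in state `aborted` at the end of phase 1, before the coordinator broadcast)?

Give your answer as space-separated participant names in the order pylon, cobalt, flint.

Txn txa5a phase 1: pylon no -> aborted; cobalt yes -> prepared; flint no -> aborted

Answer: pylon flint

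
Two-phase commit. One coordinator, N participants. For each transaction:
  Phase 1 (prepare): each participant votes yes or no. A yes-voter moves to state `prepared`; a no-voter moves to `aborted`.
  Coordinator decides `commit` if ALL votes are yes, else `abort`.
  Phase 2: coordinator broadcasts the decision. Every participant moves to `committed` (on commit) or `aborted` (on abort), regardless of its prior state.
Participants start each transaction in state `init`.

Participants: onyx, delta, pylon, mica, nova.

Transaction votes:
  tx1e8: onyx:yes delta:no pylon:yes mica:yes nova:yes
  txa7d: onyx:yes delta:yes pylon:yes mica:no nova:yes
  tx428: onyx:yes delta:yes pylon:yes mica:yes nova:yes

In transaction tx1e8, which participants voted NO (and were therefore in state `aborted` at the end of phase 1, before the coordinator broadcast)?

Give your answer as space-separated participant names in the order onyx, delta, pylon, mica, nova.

Txn tx1e8 phase 1: onyx yes -> prepared; delta no -> aborted; pylon yes -> prepared; mica yes -> prepared; nova yes -> prepared

Answer: delta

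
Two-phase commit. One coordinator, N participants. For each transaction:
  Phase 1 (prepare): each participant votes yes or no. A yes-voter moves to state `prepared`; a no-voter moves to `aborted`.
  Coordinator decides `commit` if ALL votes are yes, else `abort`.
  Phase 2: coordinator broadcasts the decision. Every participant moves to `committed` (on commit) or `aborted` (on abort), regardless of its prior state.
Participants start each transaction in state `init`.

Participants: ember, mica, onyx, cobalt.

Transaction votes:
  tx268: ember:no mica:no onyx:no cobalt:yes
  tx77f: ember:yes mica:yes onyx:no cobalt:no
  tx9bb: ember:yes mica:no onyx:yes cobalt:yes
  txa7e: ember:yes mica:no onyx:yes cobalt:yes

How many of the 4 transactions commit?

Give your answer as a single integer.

Answer: 0

Derivation:
tx268: no from ember, mica, onyx -> abort (commits=0)
tx77f: no from onyx, cobalt -> abort (commits=0)
tx9bb: no from mica -> abort (commits=0)
txa7e: no from mica -> abort (commits=0)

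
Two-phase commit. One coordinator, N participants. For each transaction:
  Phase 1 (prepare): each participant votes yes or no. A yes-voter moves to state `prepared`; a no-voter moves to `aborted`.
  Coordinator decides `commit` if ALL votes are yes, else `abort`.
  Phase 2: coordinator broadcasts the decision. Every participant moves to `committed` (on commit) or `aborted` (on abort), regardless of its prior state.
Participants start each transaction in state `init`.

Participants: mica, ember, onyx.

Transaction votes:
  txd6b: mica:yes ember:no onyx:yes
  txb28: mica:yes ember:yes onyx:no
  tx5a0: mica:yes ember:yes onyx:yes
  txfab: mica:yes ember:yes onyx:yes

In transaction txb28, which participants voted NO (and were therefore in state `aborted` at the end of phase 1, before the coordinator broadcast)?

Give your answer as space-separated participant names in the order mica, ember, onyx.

Answer: onyx

Derivation:
Txn txb28 phase 1: mica yes -> prepared; ember yes -> prepared; onyx no -> aborted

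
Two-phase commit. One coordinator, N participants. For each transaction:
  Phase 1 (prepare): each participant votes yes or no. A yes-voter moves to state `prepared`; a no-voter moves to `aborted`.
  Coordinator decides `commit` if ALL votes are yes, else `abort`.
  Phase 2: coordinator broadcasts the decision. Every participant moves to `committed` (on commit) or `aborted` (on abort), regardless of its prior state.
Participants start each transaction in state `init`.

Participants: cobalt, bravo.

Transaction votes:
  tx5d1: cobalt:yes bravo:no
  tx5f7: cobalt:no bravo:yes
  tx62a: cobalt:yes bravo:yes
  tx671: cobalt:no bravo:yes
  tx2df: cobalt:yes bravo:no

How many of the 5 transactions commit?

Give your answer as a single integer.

Answer: 1

Derivation:
tx5d1: no from bravo -> abort (commits=0)
tx5f7: no from cobalt -> abort (commits=0)
tx62a: all yes -> commit (commits=1)
tx671: no from cobalt -> abort (commits=1)
tx2df: no from bravo -> abort (commits=1)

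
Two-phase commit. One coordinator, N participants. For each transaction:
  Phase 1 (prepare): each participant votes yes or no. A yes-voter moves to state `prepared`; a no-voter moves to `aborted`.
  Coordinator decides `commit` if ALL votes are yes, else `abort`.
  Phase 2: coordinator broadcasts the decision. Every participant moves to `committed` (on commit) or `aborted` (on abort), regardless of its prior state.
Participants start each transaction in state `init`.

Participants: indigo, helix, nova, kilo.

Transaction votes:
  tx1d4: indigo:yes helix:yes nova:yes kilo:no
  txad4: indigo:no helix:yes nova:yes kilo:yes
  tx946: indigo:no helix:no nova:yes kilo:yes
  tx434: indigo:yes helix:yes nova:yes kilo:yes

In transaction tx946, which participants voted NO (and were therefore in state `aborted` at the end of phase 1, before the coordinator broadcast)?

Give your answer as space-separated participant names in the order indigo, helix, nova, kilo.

Answer: indigo helix

Derivation:
Txn tx946 phase 1: indigo no -> aborted; helix no -> aborted; nova yes -> prepared; kilo yes -> prepared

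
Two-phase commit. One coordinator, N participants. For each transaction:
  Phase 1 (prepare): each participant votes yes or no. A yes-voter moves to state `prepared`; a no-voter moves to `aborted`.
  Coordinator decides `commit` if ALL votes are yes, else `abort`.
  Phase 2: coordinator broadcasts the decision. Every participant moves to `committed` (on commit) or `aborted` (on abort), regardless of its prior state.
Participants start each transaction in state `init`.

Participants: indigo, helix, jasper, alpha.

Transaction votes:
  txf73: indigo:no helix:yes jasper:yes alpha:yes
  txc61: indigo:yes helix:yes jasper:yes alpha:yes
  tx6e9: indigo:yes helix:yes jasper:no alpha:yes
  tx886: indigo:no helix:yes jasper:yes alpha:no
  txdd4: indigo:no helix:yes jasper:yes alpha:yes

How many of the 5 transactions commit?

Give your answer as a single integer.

Answer: 1

Derivation:
txf73: no from indigo -> abort (commits=0)
txc61: all yes -> commit (commits=1)
tx6e9: no from jasper -> abort (commits=1)
tx886: no from indigo, alpha -> abort (commits=1)
txdd4: no from indigo -> abort (commits=1)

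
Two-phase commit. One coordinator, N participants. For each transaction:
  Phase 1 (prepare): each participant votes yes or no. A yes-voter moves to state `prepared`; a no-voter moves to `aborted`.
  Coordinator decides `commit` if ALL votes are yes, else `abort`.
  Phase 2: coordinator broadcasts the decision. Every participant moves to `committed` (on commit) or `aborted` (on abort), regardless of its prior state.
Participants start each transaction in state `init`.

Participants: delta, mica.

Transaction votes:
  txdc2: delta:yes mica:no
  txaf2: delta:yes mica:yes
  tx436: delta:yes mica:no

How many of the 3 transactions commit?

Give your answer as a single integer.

Answer: 1

Derivation:
txdc2: no from mica -> abort (commits=0)
txaf2: all yes -> commit (commits=1)
tx436: no from mica -> abort (commits=1)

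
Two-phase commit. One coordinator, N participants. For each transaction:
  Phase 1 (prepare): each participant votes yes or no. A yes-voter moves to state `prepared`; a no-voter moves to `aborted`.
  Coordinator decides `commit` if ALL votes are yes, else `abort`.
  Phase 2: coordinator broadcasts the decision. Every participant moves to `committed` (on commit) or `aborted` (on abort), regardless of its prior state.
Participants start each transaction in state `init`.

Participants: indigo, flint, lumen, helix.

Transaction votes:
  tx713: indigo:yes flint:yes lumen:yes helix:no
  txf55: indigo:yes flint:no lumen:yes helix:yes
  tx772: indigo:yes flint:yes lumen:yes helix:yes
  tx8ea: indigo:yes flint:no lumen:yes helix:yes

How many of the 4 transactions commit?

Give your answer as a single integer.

tx713: no from helix -> abort (commits=0)
txf55: no from flint -> abort (commits=0)
tx772: all yes -> commit (commits=1)
tx8ea: no from flint -> abort (commits=1)

Answer: 1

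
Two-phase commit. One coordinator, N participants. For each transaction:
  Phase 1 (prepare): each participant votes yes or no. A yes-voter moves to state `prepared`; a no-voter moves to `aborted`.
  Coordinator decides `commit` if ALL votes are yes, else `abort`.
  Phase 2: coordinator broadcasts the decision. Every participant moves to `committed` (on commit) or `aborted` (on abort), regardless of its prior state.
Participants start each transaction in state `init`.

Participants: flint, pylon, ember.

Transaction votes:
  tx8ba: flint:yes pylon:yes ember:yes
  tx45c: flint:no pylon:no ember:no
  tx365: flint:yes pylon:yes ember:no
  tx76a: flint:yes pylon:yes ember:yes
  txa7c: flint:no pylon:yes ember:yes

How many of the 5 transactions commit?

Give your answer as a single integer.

tx8ba: all yes -> commit (commits=1)
tx45c: no from flint, pylon, ember -> abort (commits=1)
tx365: no from ember -> abort (commits=1)
tx76a: all yes -> commit (commits=2)
txa7c: no from flint -> abort (commits=2)

Answer: 2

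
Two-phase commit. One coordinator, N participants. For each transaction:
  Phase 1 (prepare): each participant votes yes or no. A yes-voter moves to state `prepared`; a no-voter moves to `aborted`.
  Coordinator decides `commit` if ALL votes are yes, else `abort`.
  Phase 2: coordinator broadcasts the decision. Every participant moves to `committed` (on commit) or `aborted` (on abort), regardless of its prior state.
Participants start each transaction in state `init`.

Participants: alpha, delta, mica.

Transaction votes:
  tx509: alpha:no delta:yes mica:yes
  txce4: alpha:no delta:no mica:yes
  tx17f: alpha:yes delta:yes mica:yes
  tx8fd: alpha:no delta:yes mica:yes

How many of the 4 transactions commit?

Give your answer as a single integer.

tx509: no from alpha -> abort (commits=0)
txce4: no from alpha, delta -> abort (commits=0)
tx17f: all yes -> commit (commits=1)
tx8fd: no from alpha -> abort (commits=1)

Answer: 1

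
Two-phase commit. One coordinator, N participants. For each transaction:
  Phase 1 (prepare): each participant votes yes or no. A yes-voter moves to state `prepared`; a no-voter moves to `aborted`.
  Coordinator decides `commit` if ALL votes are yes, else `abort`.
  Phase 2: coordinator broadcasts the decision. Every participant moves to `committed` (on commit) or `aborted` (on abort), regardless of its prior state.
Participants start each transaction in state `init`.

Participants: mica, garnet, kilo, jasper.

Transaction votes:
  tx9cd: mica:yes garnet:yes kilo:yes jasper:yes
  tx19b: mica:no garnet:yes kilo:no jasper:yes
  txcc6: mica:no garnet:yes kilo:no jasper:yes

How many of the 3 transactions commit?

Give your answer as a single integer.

Answer: 1

Derivation:
tx9cd: all yes -> commit (commits=1)
tx19b: no from mica, kilo -> abort (commits=1)
txcc6: no from mica, kilo -> abort (commits=1)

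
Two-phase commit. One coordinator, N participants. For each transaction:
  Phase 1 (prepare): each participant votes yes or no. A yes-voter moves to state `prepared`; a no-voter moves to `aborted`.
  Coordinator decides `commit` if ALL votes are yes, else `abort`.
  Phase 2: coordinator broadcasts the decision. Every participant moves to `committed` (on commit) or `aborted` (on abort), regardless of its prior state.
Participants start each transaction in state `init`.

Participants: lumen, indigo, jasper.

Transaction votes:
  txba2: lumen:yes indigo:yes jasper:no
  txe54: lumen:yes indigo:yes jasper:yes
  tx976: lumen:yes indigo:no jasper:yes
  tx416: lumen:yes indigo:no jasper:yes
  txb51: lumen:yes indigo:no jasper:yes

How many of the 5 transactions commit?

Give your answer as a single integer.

Answer: 1

Derivation:
txba2: no from jasper -> abort (commits=0)
txe54: all yes -> commit (commits=1)
tx976: no from indigo -> abort (commits=1)
tx416: no from indigo -> abort (commits=1)
txb51: no from indigo -> abort (commits=1)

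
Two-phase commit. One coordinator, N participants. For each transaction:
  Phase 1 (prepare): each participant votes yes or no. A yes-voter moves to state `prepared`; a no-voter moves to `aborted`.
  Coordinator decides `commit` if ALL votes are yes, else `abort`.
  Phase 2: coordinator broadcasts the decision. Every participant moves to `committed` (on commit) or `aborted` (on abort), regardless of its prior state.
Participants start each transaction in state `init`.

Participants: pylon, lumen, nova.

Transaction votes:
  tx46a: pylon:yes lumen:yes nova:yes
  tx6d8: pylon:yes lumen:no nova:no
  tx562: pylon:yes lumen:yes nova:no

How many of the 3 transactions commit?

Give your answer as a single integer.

Answer: 1

Derivation:
tx46a: all yes -> commit (commits=1)
tx6d8: no from lumen, nova -> abort (commits=1)
tx562: no from nova -> abort (commits=1)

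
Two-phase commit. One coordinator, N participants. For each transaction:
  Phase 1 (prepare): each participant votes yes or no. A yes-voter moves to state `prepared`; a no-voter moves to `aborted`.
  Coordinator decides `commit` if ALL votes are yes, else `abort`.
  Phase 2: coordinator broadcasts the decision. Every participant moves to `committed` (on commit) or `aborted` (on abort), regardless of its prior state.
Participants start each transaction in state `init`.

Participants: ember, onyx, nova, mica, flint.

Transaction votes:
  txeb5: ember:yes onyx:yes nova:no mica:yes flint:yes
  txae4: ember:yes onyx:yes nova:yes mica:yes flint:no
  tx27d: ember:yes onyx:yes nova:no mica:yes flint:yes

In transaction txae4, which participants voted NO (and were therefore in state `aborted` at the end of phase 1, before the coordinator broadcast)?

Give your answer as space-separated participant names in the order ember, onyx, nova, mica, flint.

Answer: flint

Derivation:
Txn txae4 phase 1: ember yes -> prepared; onyx yes -> prepared; nova yes -> prepared; mica yes -> prepared; flint no -> aborted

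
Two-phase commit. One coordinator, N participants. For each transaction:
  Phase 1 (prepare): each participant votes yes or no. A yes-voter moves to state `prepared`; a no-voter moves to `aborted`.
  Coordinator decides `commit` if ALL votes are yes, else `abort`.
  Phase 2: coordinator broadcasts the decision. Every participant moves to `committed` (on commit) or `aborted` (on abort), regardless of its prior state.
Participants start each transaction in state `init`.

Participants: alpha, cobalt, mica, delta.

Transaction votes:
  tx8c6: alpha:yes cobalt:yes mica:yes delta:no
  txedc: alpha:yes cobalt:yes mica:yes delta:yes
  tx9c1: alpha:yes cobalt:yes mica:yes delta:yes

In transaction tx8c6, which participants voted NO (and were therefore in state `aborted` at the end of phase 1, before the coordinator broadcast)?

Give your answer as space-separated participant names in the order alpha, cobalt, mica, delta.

Txn tx8c6 phase 1: alpha yes -> prepared; cobalt yes -> prepared; mica yes -> prepared; delta no -> aborted

Answer: delta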